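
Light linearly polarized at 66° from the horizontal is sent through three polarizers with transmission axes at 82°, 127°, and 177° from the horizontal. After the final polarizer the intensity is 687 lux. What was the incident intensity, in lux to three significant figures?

By Malus's law, I₁ = I₀ cos²(82° − 66°) = I₀ cos²(16°) = 0.924 I₀.
I₂ = I₁ cos²(127° − 82°) = 0.924 I₀ · cos²(45°) = 0.462 I₀.
I₃ = I₂ cos²(177° − 127°) = 0.462 I₀ · cos²(50°) = 0.1909 I₀.
So 687 lux = 0.1909 I₀, giving I₀ = 687/0.1909 = 3599 lux.

I₀ ≈ 3600 lux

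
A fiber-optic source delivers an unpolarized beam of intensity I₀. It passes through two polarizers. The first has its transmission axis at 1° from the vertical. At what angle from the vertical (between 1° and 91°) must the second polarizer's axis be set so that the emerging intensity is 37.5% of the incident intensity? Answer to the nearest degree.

θ ≈ 31°

Unpolarized light through the first polarizer → I₁ = ½ I₀, now polarized at 1°.
Need I₂/I₀ = 0.375, so cos²(θ − 1°) = 0.375 / 0.5 = 0.75.
θ − 1° = arccos(√0.75) = 30.0°, giving θ ≈ 1 + 30.0 = 31.0°.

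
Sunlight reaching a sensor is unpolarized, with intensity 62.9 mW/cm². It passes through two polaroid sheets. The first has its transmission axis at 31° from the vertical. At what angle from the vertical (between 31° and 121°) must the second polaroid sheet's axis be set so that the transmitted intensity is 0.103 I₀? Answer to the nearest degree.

Unpolarized light through the first polarizer → I₁ = ½ I₀, now polarized at 31°.
Need I₂/I₀ = 0.103, so cos²(θ − 31°) = 0.103 / 0.5 = 0.206.
θ − 31° = arccos(√0.206) = 63.0°, giving θ ≈ 31 + 63.0 = 94.0°.

θ ≈ 94°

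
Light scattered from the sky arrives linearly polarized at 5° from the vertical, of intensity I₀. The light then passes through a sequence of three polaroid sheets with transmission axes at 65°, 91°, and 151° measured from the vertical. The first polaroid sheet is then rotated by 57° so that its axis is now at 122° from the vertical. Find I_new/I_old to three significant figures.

I_new/I_old ≈ 0.750

Before rotation:
By Malus's law, I₁ = I₀ cos²(65° − 5°) = I₀ cos²(60°) = 0.25 I₀.
I₂ = I₁ cos²(91° − 65°) = 0.25 I₀ · cos²(26°) = 0.202 I₀.
I₃ = I₂ cos²(151° − 91°) = 0.202 I₀ · cos²(60°) = 0.05049 I₀.
After rotation:
I₁ = I₀ cos²(122° − 5°) = I₀ cos²(63°) = 0.2061 I₀.
I₂ = I₁ cos²(91° − 122°) = 0.2061 I₀ · cos²(31°) = 0.1514 I₀.
I₃ = I₂ cos²(151° − 91°) = 0.1514 I₀ · cos²(60°) = 0.03786 I₀.
Ratio = 0.03786 / 0.05049 = 0.7498.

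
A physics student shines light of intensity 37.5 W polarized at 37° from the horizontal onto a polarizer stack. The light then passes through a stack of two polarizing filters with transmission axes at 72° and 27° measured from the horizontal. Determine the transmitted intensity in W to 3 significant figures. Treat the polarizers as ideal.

I ≈ 12.6 W

I₁ = 37.5 W · cos²(35°) = 25.16 W.
I₂ = I₁ · cos²(45°) = 25.16 · 0.5 = 12.58 W.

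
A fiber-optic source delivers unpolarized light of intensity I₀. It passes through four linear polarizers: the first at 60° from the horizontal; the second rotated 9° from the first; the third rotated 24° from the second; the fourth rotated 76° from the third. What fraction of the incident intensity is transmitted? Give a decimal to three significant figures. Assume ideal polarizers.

≈ 0.0238 I₀

Unpolarized light through the first polarizer → I₁ = ½ I₀, now polarized at 60°.
I₂ = I₁ cos²(9°) = 0.5 · 0.9755 I₀ = 0.4878 I₀.
I₃ = I₂ cos²(24°) = 0.4878 · 0.8346 I₀ = 0.4071 I₀.
I₄ = I₃ cos²(76°) = 0.4071 · 0.05853 I₀ = 0.02382 I₀.
Transmitted fraction = 0.02382.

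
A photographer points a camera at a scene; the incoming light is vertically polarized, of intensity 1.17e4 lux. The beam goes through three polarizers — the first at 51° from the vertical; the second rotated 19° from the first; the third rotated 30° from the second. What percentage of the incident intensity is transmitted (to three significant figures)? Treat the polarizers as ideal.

≈ 26.6%

I₁ = 1.17e4 lux · cos²(51°) = 4634 lux.
I₂ = I₁ · cos²(19°) = 4634 · 0.894 = 4143 lux.
I₃ = I₂ · cos²(30°) = 4143 · 0.75 = 3107 lux.
That is 26.55% of the incident intensity.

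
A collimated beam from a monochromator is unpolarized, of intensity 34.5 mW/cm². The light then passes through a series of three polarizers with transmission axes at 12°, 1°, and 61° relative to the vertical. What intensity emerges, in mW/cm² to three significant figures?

I ≈ 4.16 mW/cm²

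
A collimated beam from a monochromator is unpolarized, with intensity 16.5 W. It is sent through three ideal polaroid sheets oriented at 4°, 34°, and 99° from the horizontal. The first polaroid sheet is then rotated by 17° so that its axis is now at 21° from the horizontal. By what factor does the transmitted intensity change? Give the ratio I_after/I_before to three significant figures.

I_new/I_old ≈ 1.27

Before rotation:
Unpolarized light through the first polarizer → I₁ = ½ I₀, now polarized at 4°.
I₂ = I₁ cos²(34° − 4°) = 0.5 I₀ · cos²(30°) = 0.375 I₀.
I₃ = I₂ cos²(99° − 34°) = 0.375 I₀ · cos²(65°) = 0.06698 I₀.
After rotation:
Unpolarized light through the first polarizer → I₁ = ½ I₀, now polarized at 21°.
I₂ = I₁ cos²(34° − 21°) = 0.5 I₀ · cos²(13°) = 0.4747 I₀.
I₃ = I₂ cos²(99° − 34°) = 0.4747 I₀ · cos²(65°) = 0.08478 I₀.
Ratio = 0.08478 / 0.06698 = 1.266.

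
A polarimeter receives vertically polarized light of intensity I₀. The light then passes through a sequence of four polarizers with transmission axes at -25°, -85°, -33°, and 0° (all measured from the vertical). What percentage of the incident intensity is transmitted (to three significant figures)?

I₁ = I₀ cos²(-25° − 0°) = I₀ cos²(25°) = 0.8214 I₀.
I₂ = I₁ cos²(-85° + 25°) = 0.8214 I₀ · cos²(60°) = 0.2053 I₀.
I₃ = I₂ cos²(-33° + 85°) = 0.2053 I₀ · cos²(52°) = 0.07784 I₀.
I₄ = I₃ cos²(0° + 33°) = 0.07784 I₀ · cos²(33°) = 0.05475 I₀.
That is 5.475% of the incident intensity.

≈ 5.47%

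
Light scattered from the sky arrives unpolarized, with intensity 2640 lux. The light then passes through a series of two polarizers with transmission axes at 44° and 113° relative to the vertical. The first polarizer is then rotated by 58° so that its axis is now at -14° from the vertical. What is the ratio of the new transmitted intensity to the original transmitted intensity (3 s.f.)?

I_new/I_old ≈ 2.82

Before rotation:
Unpolarized light through the first polarizer → I₁ = ½ I₀, now polarized at 44°.
I₂ = I₁ cos²(113° − 44°) = 0.5 I₀ · cos²(69°) = 0.06421 I₀.
After rotation:
Unpolarized light through the first polarizer → I₁ = ½ I₀, now polarized at -14°.
Angle between axes 1 and 2: 53°. I₂ = 0.5 I₀ · cos²(53°) = 0.1811 I₀.
Ratio = 0.1811 / 0.06421 = 2.82.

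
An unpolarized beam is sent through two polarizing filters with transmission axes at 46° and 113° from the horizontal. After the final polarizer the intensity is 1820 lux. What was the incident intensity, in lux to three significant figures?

I₀ ≈ 2.38e4 lux

Unpolarized light through the first polarizer → I₁ = ½ I₀, now polarized at 46°.
I₂ = I₁ cos²(113° − 46°) = 0.5 I₀ · cos²(67°) = 0.07634 I₀.
So 1820 lux = 0.07634 I₀, giving I₀ = 1820/0.07634 = 2.384e+04 lux.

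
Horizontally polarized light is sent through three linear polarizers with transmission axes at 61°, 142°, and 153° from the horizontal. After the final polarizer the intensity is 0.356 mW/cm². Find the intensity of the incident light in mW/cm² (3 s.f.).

I₀ ≈ 64.2 mW/cm²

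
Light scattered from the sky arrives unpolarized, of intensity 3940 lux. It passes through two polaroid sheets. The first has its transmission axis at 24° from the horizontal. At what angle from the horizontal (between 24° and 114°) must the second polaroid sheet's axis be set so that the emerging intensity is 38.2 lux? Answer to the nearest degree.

Unpolarized light through the first polarizer → I₁ = ½ I₀, now polarized at 24°.
Target fraction: 38.2 / 3940 lux = 0.009695 of I₀.
Need I₂/I₀ = 0.009695, so cos²(θ − 24°) = 0.009695 / 0.5 = 0.01939.
θ − 24° = arccos(√0.01939) = 82.0°, giving θ ≈ 24 + 82.0 = 106.0°.

θ ≈ 106°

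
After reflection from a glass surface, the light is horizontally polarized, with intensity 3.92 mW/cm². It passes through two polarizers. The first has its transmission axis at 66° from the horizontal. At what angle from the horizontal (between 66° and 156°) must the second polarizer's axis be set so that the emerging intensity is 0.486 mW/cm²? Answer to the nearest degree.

By Malus's law, I₁ = I₀ cos²(66° − 0°) = I₀ cos²(66°) = 0.1654 I₀.
Target fraction: 0.486 / 3.92 mW/cm² = 0.124 of I₀.
Need I₂/I₀ = 0.124, so cos²(θ − 66°) = 0.124 / 0.1654 = 0.7494.
θ − 66° = arccos(√0.7494) = 30.0°, giving θ ≈ 66 + 30.0 = 96.0°.

θ ≈ 96°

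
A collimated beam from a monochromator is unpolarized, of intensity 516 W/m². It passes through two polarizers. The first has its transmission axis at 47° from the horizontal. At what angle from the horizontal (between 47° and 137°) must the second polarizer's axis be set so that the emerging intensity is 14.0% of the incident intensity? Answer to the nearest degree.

Unpolarized light through the first polarizer → I₁ = ½ I₀, now polarized at 47°.
Need I₂/I₀ = 0.14, so cos²(θ − 47°) = 0.14 / 0.5 = 0.28.
θ − 47° = arccos(√0.28) = 58.1°, giving θ ≈ 47 + 58.1 = 105.1°.

θ ≈ 105°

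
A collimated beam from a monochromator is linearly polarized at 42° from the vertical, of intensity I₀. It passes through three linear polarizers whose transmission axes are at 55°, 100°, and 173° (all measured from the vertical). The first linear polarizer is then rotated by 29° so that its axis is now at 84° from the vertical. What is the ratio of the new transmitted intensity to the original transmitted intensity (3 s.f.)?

I_new/I_old ≈ 1.08

Before rotation:
I₁ = I₀ cos²(55° − 42°) = I₀ cos²(13°) = 0.9494 I₀.
I₂ = I₁ cos²(100° − 55°) = 0.9494 I₀ · cos²(45°) = 0.4747 I₀.
I₃ = I₂ cos²(173° − 100°) = 0.4747 I₀ · cos²(73°) = 0.04058 I₀.
After rotation:
I₁ = I₀ cos²(84° − 42°) = I₀ cos²(42°) = 0.5523 I₀.
I₂ = I₁ cos²(100° − 84°) = 0.5523 I₀ · cos²(16°) = 0.5103 I₀.
I₃ = I₂ cos²(173° − 100°) = 0.5103 I₀ · cos²(73°) = 0.04362 I₀.
Ratio = 0.04362 / 0.04058 = 1.075.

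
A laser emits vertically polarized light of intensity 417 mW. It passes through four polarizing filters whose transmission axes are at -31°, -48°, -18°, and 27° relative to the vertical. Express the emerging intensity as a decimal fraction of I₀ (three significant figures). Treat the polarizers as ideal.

I/I₀ ≈ 0.252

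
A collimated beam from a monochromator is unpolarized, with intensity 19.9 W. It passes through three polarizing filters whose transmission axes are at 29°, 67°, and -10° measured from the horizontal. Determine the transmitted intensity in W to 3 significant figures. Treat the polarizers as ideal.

I ≈ 0.313 W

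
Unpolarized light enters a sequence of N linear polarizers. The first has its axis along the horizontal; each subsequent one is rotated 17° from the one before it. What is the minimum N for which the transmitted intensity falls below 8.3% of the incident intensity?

N = 22

First polarizer halves the unpolarized light: factor 1/2.
Each further stage multiplies by cos²(17°) = 0.9145.
After N polarizers: T = 0.5·0.9145^(N−1). Require T < 0.083 ⇒ N−1 > ln(0.083/0.5)/ln(0.9145) = 20.10, so N−1 ≥ 21 and N = 22.
Check: N=22 gives T = 0.07656 < 0.083; N=21 gives T = 0.08372.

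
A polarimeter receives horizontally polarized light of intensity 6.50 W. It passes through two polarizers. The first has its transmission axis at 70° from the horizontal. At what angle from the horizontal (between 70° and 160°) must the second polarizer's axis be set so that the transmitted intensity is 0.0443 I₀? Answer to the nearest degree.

θ ≈ 122°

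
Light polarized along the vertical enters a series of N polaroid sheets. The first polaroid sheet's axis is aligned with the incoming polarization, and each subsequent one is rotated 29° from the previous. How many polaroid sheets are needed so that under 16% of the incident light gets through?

N = 8

First polarizer is aligned with the polarization: full transmission.
Each further stage multiplies by cos²(29°) = 0.765.
After N polarizers: T = 0.765^(N−1). Require T < 0.16 ⇒ N−1 > ln(0.16)/ln(0.765) = 6.84, so N−1 ≥ 7 and N = 8.
Check: N=8 gives T = 0.1533 < 0.16; N=7 gives T = 0.2004.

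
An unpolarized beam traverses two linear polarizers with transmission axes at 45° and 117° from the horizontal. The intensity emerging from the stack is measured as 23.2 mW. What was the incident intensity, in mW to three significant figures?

Unpolarized light through the first polarizer → I₁ = ½ I₀, now polarized at 45°.
I₂ = I₁ cos²(117° − 45°) = 0.5 I₀ · cos²(72°) = 0.04775 I₀.
So 23.2 mW = 0.04775 I₀, giving I₀ = 23.2/0.04775 = 485.9 mW.

I₀ ≈ 486 mW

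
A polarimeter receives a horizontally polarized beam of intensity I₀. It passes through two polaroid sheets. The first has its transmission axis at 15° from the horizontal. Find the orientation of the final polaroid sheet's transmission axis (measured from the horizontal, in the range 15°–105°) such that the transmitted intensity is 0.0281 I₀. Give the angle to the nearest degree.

θ ≈ 95°

I₁ = I₀ cos²(15° − 0°) = I₀ cos²(15°) = 0.933 I₀.
Need I₂/I₀ = 0.0281, so cos²(θ − 15°) = 0.0281 / 0.933 = 0.03012.
θ − 15° = arccos(√0.03012) = 80.0°, giving θ ≈ 15 + 80.0 = 95.0°.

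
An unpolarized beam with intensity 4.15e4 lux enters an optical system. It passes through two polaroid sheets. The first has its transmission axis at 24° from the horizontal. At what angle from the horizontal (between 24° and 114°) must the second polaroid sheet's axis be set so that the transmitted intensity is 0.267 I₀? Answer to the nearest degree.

θ ≈ 67°

Unpolarized light through the first polarizer → I₁ = ½ I₀, now polarized at 24°.
Need I₂/I₀ = 0.267, so cos²(θ − 24°) = 0.267 / 0.5 = 0.534.
θ − 24° = arccos(√0.534) = 43.1°, giving θ ≈ 24 + 43.1 = 67.1°.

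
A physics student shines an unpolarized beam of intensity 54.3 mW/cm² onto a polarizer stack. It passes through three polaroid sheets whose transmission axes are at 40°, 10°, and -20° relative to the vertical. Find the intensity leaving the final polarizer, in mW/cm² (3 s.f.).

Unpolarized light through the first polarizer → I₁ = 54.3 mW/cm²/2 = 27.15 mW/cm², polarized at 40°.
I₂ = I₁ · cos²(30°) = 27.15 · 0.75 = 20.36 mW/cm².
I₃ = I₂ · cos²(30°) = 20.36 · 0.75 = 15.27 mW/cm².

I ≈ 15.3 mW/cm²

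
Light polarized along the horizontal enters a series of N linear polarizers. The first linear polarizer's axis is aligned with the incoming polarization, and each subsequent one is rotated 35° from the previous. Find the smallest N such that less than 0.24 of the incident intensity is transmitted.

First polarizer is aligned with the polarization: full transmission.
Each further stage multiplies by cos²(35°) = 0.671.
After N polarizers: T = 0.671^(N−1). Require T < 0.24 ⇒ N−1 > ln(0.24)/ln(0.671) = 3.58, so N−1 ≥ 4 and N = 5.
Check: N=5 gives T = 0.2027 < 0.24; N=4 gives T = 0.3021.

N = 5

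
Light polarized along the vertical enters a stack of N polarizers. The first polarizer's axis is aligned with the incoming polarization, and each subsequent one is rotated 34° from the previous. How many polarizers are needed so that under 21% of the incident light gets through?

N = 6

First polarizer is aligned with the polarization: full transmission.
Each further stage multiplies by cos²(34°) = 0.6873.
After N polarizers: T = 0.6873^(N−1). Require T < 0.21 ⇒ N−1 > ln(0.21)/ln(0.6873) = 4.16, so N−1 ≥ 5 and N = 6.
Check: N=6 gives T = 0.1534 < 0.21; N=5 gives T = 0.2231.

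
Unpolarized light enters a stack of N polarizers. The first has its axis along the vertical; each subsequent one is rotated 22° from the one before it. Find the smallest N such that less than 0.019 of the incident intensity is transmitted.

First polarizer halves the unpolarized light: factor 1/2.
Each further stage multiplies by cos²(22°) = 0.8597.
After N polarizers: T = 0.5·0.8597^(N−1). Require T < 0.019 ⇒ N−1 > ln(0.019/0.5)/ln(0.8597) = 21.63, so N−1 ≥ 22 and N = 23.
Check: N=23 gives T = 0.01796 < 0.019; N=22 gives T = 0.02089.

N = 23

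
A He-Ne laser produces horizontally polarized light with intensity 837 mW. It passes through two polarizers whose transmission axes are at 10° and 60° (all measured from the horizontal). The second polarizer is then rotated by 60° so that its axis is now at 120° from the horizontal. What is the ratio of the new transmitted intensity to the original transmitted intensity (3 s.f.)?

I_new/I_old ≈ 0.283

Before rotation:
I₁ = I₀ cos²(10° − 0°) = I₀ cos²(10°) = 0.9698 I₀.
I₂ = I₁ cos²(60° − 10°) = 0.9698 I₀ · cos²(50°) = 0.4007 I₀.
After rotation:
I₁ = I₀ cos²(10° − 0°) = I₀ cos²(10°) = 0.9698 I₀.
Angle between axes 1 and 2: 70°. I₂ = 0.9698 I₀ · cos²(70°) = 0.1135 I₀.
Ratio = 0.1135 / 0.4007 = 0.2831.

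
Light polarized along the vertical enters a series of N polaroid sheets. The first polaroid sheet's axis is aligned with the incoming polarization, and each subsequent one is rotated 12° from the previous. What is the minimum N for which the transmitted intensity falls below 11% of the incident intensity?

N = 51

First polarizer is aligned with the polarization: full transmission.
Each further stage multiplies by cos²(12°) = 0.9568.
After N polarizers: T = 0.9568^(N−1). Require T < 0.11 ⇒ N−1 > ln(0.11)/ln(0.9568) = 49.95, so N−1 ≥ 50 and N = 51.
Check: N=51 gives T = 0.1098 < 0.11; N=50 gives T = 0.1147.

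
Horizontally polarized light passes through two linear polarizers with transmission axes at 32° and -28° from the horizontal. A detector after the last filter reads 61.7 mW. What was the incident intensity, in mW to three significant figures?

I₁ = I₀ cos²(32° − 0°) = I₀ cos²(32°) = 0.7192 I₀.
I₂ = I₁ cos²(-28° − 32°) = 0.7192 I₀ · cos²(60°) = 0.1798 I₀.
So 61.7 mW = 0.1798 I₀, giving I₀ = 61.7/0.1798 = 343.2 mW.

I₀ ≈ 343 mW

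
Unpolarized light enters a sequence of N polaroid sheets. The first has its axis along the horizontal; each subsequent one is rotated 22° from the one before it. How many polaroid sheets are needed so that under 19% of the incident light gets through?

N = 8

First polarizer halves the unpolarized light: factor 1/2.
Each further stage multiplies by cos²(22°) = 0.8597.
After N polarizers: T = 0.5·0.8597^(N−1). Require T < 0.19 ⇒ N−1 > ln(0.19/0.5)/ln(0.8597) = 6.40, so N−1 ≥ 7 and N = 8.
Check: N=8 gives T = 0.1735 < 0.19; N=7 gives T = 0.2018.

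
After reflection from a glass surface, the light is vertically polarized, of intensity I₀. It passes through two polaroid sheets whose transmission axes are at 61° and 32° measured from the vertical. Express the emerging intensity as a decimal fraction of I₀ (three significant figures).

≈ 0.180 I₀

I₁ = I₀ cos²(61° − 0°) = I₀ cos²(61°) = 0.235 I₀.
I₂ = I₁ cos²(32° − 61°) = 0.235 I₀ · cos²(29°) = 0.1798 I₀.
Transmitted fraction = 0.1798.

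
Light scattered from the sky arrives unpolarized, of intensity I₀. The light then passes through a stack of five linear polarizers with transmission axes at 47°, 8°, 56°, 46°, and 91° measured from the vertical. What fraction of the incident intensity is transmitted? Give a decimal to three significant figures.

Unpolarized light through the first polarizer → I₁ = ½ I₀, now polarized at 47°.
I₂ = I₁ cos²(8° − 47°) = 0.5 I₀ · cos²(39°) = 0.302 I₀.
I₃ = I₂ cos²(56° − 8°) = 0.302 I₀ · cos²(48°) = 0.1352 I₀.
I₄ = I₃ cos²(46° − 56°) = 0.1352 I₀ · cos²(10°) = 0.1311 I₀.
I₅ = I₄ cos²(91° − 46°) = 0.1311 I₀ · cos²(45°) = 0.06556 I₀.
Transmitted fraction = 0.06556.

≈ 0.0656 I₀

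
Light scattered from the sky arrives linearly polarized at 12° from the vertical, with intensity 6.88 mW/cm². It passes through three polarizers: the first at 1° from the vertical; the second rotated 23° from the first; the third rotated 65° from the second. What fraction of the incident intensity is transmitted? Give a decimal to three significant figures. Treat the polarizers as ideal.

I₁ = 6.88 mW/cm² · cos²(11°) = 6.63 mW/cm².
I₂ = I₁ · cos²(23°) = 6.63 · 0.8473 = 5.617 mW/cm².
I₃ = I₂ · cos²(65°) = 5.617 · 0.1786 = 1.003 mW/cm².
Transmitted fraction = 0.1458.

I/I₀ ≈ 0.146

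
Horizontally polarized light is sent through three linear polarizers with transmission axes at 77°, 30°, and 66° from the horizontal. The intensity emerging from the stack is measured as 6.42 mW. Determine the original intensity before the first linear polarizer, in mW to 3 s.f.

I₀ ≈ 417 mW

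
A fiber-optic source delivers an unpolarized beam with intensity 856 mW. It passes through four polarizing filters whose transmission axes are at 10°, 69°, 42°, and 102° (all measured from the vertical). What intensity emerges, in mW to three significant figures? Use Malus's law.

Unpolarized light through the first polarizer → I₁ = 856 mW/2 = 428 mW, polarized at 10°.
I₂ = I₁ · cos²(59°) = 428 · 0.2653 = 113.5 mW.
I₃ = I₂ · cos²(27°) = 113.5 · 0.7939 = 90.13 mW.
I₄ = I₃ · cos²(60°) = 90.13 · 0.25 = 22.53 mW.

I ≈ 22.5 mW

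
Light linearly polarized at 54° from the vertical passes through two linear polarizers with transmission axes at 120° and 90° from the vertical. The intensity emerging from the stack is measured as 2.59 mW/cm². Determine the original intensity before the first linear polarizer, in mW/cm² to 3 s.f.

By Malus's law, I₁ = I₀ cos²(120° − 54°) = I₀ cos²(66°) = 0.1654 I₀.
I₂ = I₁ cos²(90° − 120°) = 0.1654 I₀ · cos²(30°) = 0.1241 I₀.
So 2.59 mW/cm² = 0.1241 I₀, giving I₀ = 2.59/0.1241 = 20.87 mW/cm².

I₀ ≈ 20.9 mW/cm²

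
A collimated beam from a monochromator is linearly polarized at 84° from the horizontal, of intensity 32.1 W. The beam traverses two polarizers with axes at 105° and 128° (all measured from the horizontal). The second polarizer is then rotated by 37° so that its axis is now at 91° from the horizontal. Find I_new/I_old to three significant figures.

I_new/I_old ≈ 1.11

Before rotation:
By Malus's law, I₁ = I₀ cos²(105° − 84°) = I₀ cos²(21°) = 0.8716 I₀.
I₂ = I₁ cos²(128° − 105°) = 0.8716 I₀ · cos²(23°) = 0.7385 I₀.
After rotation:
I₁ = I₀ cos²(105° − 84°) = I₀ cos²(21°) = 0.8716 I₀.
I₂ = I₁ cos²(91° − 105°) = 0.8716 I₀ · cos²(14°) = 0.8206 I₀.
Ratio = 0.8206 / 0.7385 = 1.111.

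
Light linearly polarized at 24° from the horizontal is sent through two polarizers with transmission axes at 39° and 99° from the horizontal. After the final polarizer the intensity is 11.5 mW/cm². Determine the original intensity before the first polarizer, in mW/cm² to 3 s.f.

I₀ ≈ 49.3 mW/cm²

I₁ = I₀ cos²(39° − 24°) = I₀ cos²(15°) = 0.933 I₀.
I₂ = I₁ cos²(99° − 39°) = 0.933 I₀ · cos²(60°) = 0.2333 I₀.
So 11.5 mW/cm² = 0.2333 I₀, giving I₀ = 11.5/0.2333 = 49.3 mW/cm².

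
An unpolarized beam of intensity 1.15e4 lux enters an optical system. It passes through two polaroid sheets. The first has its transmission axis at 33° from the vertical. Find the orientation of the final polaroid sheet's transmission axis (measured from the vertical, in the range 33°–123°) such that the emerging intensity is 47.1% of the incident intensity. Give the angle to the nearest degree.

Unpolarized light through the first polarizer → I₁ = ½ I₀, now polarized at 33°.
Need I₂/I₀ = 0.471, so cos²(θ − 33°) = 0.471 / 0.5 = 0.942.
θ − 33° = arccos(√0.942) = 13.9°, giving θ ≈ 33 + 13.9 = 46.9°.

θ ≈ 47°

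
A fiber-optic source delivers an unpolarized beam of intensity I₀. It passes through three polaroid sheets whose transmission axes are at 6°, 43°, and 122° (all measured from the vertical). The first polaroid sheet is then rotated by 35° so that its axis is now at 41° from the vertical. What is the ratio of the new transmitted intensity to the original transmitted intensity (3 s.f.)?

I_new/I_old ≈ 1.57

Before rotation:
Unpolarized light through the first polarizer → I₁ = ½ I₀, now polarized at 6°.
I₂ = I₁ cos²(43° − 6°) = 0.5 I₀ · cos²(37°) = 0.3189 I₀.
I₃ = I₂ cos²(122° − 43°) = 0.3189 I₀ · cos²(79°) = 0.01161 I₀.
After rotation:
Unpolarized light through the first polarizer → I₁ = ½ I₀, now polarized at 41°.
I₂ = I₁ cos²(43° − 41°) = 0.5 I₀ · cos²(2°) = 0.4994 I₀.
I₃ = I₂ cos²(122° − 43°) = 0.4994 I₀ · cos²(79°) = 0.01818 I₀.
Ratio = 0.01818 / 0.01161 = 1.566.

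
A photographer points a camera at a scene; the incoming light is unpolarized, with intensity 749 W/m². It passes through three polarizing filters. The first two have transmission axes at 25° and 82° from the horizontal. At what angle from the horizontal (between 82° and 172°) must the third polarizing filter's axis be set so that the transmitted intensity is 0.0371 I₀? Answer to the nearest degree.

Unpolarized light through the first polarizer → I₁ = ½ I₀, now polarized at 25°.
I₂ = I₁ cos²(82° − 25°) = 0.5 I₀ · cos²(57°) = 0.1483 I₀.
Need I₃/I₀ = 0.0371, so cos²(θ − 82°) = 0.0371 / 0.1483 = 0.2501.
θ − 82° = arccos(√0.2501) = 60.0°, giving θ ≈ 82 + 60.0 = 142.0°.

θ ≈ 142°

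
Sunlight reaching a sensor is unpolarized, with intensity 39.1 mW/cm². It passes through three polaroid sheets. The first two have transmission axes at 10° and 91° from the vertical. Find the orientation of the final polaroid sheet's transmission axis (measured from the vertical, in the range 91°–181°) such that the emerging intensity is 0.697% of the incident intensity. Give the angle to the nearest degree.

θ ≈ 132°

Unpolarized light through the first polarizer → I₁ = ½ I₀, now polarized at 10°.
I₂ = I₁ cos²(91° − 10°) = 0.5 I₀ · cos²(81°) = 0.01224 I₀.
Need I₃/I₀ = 0.00697, so cos²(θ − 91°) = 0.00697 / 0.01224 = 0.5696.
θ − 91° = arccos(√0.5696) = 41.0°, giving θ ≈ 91 + 41.0 = 132.0°.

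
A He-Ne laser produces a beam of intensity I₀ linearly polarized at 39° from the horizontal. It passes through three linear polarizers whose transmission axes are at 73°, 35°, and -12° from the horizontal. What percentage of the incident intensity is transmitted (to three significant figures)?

By Malus's law, I₁ = I₀ cos²(73° − 39°) = I₀ cos²(34°) = 0.6873 I₀.
I₂ = I₁ cos²(35° − 73°) = 0.6873 I₀ · cos²(38°) = 0.4268 I₀.
I₃ = I₂ cos²(-12° − 35°) = 0.4268 I₀ · cos²(47°) = 0.1985 I₀.
That is 19.85% of the incident intensity.

≈ 19.9%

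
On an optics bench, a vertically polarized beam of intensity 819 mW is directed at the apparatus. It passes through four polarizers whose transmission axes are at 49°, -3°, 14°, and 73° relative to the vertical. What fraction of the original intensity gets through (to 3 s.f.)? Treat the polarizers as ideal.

I/I₀ ≈ 0.0396

I₁ = 819 mW · cos²(49°) = 352.5 mW.
I₂ = I₁ · cos²(52°) = 352.5 · 0.379 = 133.6 mW.
I₃ = I₂ · cos²(17°) = 133.6 · 0.9145 = 122.2 mW.
I₄ = I₃ · cos²(59°) = 122.2 · 0.2653 = 32.41 mW.
Transmitted fraction = 0.03958.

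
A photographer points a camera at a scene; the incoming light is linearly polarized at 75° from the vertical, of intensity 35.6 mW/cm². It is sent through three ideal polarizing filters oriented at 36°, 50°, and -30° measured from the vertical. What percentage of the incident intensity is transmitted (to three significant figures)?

≈ 1.71%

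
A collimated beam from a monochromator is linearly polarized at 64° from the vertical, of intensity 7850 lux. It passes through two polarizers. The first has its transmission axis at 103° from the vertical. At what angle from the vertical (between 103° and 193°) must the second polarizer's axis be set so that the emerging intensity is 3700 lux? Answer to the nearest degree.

θ ≈ 131°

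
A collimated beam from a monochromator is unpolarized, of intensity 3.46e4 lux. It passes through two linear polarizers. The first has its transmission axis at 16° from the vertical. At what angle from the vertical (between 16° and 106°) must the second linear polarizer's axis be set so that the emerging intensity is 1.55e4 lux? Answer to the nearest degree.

θ ≈ 35°

Unpolarized light through the first polarizer → I₁ = ½ I₀, now polarized at 16°.
Target fraction: 1.55e4 / 3.46e4 lux = 0.448 of I₀.
Need I₂/I₀ = 0.448, so cos²(θ − 16°) = 0.448 / 0.5 = 0.896.
θ − 16° = arccos(√0.896) = 18.8°, giving θ ≈ 16 + 18.8 = 34.8°.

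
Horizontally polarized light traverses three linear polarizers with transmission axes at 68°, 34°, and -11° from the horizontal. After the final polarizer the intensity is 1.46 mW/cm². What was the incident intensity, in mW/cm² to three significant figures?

By Malus's law, I₁ = I₀ cos²(68° − 0°) = I₀ cos²(68°) = 0.1403 I₀.
I₂ = I₁ cos²(34° − 68°) = 0.1403 I₀ · cos²(34°) = 0.09645 I₀.
I₃ = I₂ cos²(-11° − 34°) = 0.09645 I₀ · cos²(45°) = 0.04822 I₀.
So 1.46 mW/cm² = 0.04822 I₀, giving I₀ = 1.46/0.04822 = 30.27 mW/cm².

I₀ ≈ 30.3 mW/cm²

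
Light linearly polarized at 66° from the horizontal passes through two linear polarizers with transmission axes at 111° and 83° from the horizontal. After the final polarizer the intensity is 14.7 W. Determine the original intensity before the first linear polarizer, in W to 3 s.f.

I₀ ≈ 37.7 W

By Malus's law, I₁ = I₀ cos²(111° − 66°) = I₀ cos²(45°) = 0.5 I₀.
I₂ = I₁ cos²(83° − 111°) = 0.5 I₀ · cos²(28°) = 0.3898 I₀.
So 14.7 W = 0.3898 I₀, giving I₀ = 14.7/0.3898 = 37.71 W.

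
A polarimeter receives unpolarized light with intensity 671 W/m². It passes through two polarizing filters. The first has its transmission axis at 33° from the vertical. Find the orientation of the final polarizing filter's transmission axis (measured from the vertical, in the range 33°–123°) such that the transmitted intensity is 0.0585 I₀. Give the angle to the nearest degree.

θ ≈ 103°

Unpolarized light through the first polarizer → I₁ = ½ I₀, now polarized at 33°.
Need I₂/I₀ = 0.0585, so cos²(θ − 33°) = 0.0585 / 0.5 = 0.117.
θ − 33° = arccos(√0.117) = 70.0°, giving θ ≈ 33 + 70.0 = 103.0°.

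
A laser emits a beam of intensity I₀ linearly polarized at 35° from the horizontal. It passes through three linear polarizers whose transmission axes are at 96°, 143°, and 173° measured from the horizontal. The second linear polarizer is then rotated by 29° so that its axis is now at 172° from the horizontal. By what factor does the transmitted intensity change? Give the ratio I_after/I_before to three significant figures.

Before rotation:
I₁ = I₀ cos²(96° − 35°) = I₀ cos²(61°) = 0.235 I₀.
I₂ = I₁ cos²(143° − 96°) = 0.235 I₀ · cos²(47°) = 0.1093 I₀.
I₃ = I₂ cos²(173° − 143°) = 0.1093 I₀ · cos²(30°) = 0.08199 I₀.
After rotation:
I₁ = I₀ cos²(96° − 35°) = I₀ cos²(61°) = 0.235 I₀.
I₂ = I₁ cos²(172° − 96°) = 0.235 I₀ · cos²(76°) = 0.01376 I₀.
I₃ = I₂ cos²(173° − 172°) = 0.01376 I₀ · cos²(1°) = 0.01375 I₀.
Ratio = 0.01375 / 0.08199 = 0.1677.

I_new/I_old ≈ 0.168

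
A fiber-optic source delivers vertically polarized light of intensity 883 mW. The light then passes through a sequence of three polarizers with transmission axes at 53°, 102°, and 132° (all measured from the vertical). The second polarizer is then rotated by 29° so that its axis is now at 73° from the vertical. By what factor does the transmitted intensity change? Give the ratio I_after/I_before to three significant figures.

Before rotation:
I₁ = I₀ cos²(53° − 0°) = I₀ cos²(53°) = 0.3622 I₀.
I₂ = I₁ cos²(102° − 53°) = 0.3622 I₀ · cos²(49°) = 0.1559 I₀.
I₃ = I₂ cos²(132° − 102°) = 0.1559 I₀ · cos²(30°) = 0.1169 I₀.
After rotation:
I₁ = I₀ cos²(53° − 0°) = I₀ cos²(53°) = 0.3622 I₀.
I₂ = I₁ cos²(73° − 53°) = 0.3622 I₀ · cos²(20°) = 0.3198 I₀.
I₃ = I₂ cos²(132° − 73°) = 0.3198 I₀ · cos²(59°) = 0.08484 I₀.
Ratio = 0.08484 / 0.1169 = 0.7256.

I_new/I_old ≈ 0.726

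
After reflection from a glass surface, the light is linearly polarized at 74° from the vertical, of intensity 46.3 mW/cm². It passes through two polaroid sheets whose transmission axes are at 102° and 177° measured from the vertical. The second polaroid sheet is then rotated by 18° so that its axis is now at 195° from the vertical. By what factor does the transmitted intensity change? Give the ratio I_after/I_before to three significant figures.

I_new/I_old ≈ 0.0409

Before rotation:
By Malus's law, I₁ = I₀ cos²(102° − 74°) = I₀ cos²(28°) = 0.7796 I₀.
I₂ = I₁ cos²(177° − 102°) = 0.7796 I₀ · cos²(75°) = 0.05222 I₀.
After rotation:
I₁ = I₀ cos²(102° − 74°) = I₀ cos²(28°) = 0.7796 I₀.
Angle between axes 1 and 2: 87°. I₂ = 0.7796 I₀ · cos²(87°) = 0.002135 I₀.
Ratio = 0.002135 / 0.05222 = 0.04089.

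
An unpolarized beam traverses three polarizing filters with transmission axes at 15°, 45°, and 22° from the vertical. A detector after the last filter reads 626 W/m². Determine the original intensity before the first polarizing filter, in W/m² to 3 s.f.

I₀ ≈ 1970 W/m²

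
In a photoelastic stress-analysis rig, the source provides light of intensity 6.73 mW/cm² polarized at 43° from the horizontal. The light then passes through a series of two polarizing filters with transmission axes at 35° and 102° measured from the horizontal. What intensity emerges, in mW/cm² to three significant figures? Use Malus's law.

By Malus's law, I₁ = 6.73 mW/cm² · cos²(8°) = 6.6 mW/cm².
I₂ = I₁ · cos²(67°) = 6.6 · 0.1527 = 1.008 mW/cm².

I ≈ 1.01 mW/cm²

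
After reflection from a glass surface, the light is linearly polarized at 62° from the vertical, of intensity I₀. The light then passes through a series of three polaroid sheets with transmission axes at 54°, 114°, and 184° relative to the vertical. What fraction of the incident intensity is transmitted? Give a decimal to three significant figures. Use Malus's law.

By Malus's law, I₁ = I₀ cos²(54° − 62°) = I₀ cos²(8°) = 0.9806 I₀.
I₂ = I₁ cos²(114° − 54°) = 0.9806 I₀ · cos²(60°) = 0.2452 I₀.
I₃ = I₂ cos²(184° − 114°) = 0.2452 I₀ · cos²(70°) = 0.02868 I₀.
Transmitted fraction = 0.02868.

≈ 0.0287 I₀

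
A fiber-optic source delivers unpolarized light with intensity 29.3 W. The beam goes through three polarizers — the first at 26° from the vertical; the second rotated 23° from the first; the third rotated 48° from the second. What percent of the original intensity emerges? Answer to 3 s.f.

Unpolarized light through the first polarizer → I₁ = 29.3 W/2 = 14.65 W, polarized at 26°.
I₂ = I₁ · cos²(23°) = 14.65 · 0.8473 = 12.41 W.
I₃ = I₂ · cos²(48°) = 12.41 · 0.4477 = 5.558 W.
That is 18.97% of the incident intensity.

≈ 19.0%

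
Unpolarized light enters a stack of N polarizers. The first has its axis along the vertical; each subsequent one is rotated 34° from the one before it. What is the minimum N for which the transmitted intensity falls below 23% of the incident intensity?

N = 4

First polarizer halves the unpolarized light: factor 1/2.
Each further stage multiplies by cos²(34°) = 0.6873.
After N polarizers: T = 0.5·0.6873^(N−1). Require T < 0.23 ⇒ N−1 > ln(0.23/0.5)/ln(0.6873) = 2.07, so N−1 ≥ 3 and N = 4.
Check: N=4 gives T = 0.1623 < 0.23; N=3 gives T = 0.2362.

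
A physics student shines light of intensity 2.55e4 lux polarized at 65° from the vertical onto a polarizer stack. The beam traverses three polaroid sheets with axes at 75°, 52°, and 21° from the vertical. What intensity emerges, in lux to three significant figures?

I₁ = 2.55e4 lux · cos²(10°) = 2.473e+04 lux.
I₂ = I₁ · cos²(23°) = 2.473e+04 · 0.8473 = 2.096e+04 lux.
I₃ = I₂ · cos²(31°) = 2.096e+04 · 0.7347 = 1.54e+04 lux.

I ≈ 1.54e4 lux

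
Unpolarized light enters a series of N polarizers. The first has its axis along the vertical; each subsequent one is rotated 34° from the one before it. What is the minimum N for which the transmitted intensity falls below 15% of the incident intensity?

First polarizer halves the unpolarized light: factor 1/2.
Each further stage multiplies by cos²(34°) = 0.6873.
After N polarizers: T = 0.5·0.6873^(N−1). Require T < 0.15 ⇒ N−1 > ln(0.15/0.5)/ln(0.6873) = 3.21, so N−1 ≥ 4 and N = 5.
Check: N=5 gives T = 0.1116 < 0.15; N=4 gives T = 0.1623.

N = 5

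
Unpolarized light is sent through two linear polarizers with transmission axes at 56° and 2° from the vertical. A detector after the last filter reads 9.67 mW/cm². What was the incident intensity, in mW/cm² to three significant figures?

Unpolarized light through the first polarizer → I₁ = ½ I₀, now polarized at 56°.
I₂ = I₁ cos²(2° − 56°) = 0.5 I₀ · cos²(54°) = 0.1727 I₀.
So 9.67 mW/cm² = 0.1727 I₀, giving I₀ = 9.67/0.1727 = 55.98 mW/cm².

I₀ ≈ 56.0 mW/cm²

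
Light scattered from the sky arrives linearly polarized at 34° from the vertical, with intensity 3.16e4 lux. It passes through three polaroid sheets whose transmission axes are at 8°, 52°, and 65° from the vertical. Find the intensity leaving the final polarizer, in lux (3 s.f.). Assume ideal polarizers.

I ≈ 1.25e4 lux

I₁ = 3.16e4 lux · cos²(26°) = 2.553e+04 lux.
I₂ = I₁ · cos²(44°) = 2.553e+04 · 0.5174 = 1.321e+04 lux.
I₃ = I₂ · cos²(13°) = 1.321e+04 · 0.9494 = 1.254e+04 lux.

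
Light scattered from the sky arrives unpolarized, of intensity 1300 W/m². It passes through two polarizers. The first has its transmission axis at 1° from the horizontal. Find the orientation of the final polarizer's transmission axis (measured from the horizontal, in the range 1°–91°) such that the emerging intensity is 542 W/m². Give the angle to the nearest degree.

Unpolarized light through the first polarizer → I₁ = ½ I₀, now polarized at 1°.
Target fraction: 542 / 1300 W/m² = 0.4169 of I₀.
Need I₂/I₀ = 0.4169, so cos²(θ − 1°) = 0.4169 / 0.5 = 0.8338.
θ − 1° = arccos(√0.8338) = 24.1°, giving θ ≈ 1 + 24.1 = 25.1°.

θ ≈ 25°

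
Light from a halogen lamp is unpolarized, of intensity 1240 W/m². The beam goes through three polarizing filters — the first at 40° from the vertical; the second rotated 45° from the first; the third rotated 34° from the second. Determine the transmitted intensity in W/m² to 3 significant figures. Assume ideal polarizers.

Unpolarized light through the first polarizer → I₁ = 1240 W/m²/2 = 620 W/m², polarized at 40°.
I₂ = I₁ · cos²(45°) = 620 · 0.5 = 310 W/m².
I₃ = I₂ · cos²(34°) = 310 · 0.6873 = 213.1 W/m².

I ≈ 213 W/m²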